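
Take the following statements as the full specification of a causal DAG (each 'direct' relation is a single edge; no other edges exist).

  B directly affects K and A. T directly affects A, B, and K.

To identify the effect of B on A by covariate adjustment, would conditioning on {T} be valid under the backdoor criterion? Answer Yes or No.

Yes

Backdoor paths from B to A (paths whose first edge points into B):
  P1: B <- T -> A
Condition 1 (no descendant of B in the set): holds — descendants of B are {A, K}; none are in {T}.
Condition 2 (every backdoor path blocked by {T}):
  P1: blocked at fork node T ∈ conditioning set.
{T} satisfies the backdoor criterion.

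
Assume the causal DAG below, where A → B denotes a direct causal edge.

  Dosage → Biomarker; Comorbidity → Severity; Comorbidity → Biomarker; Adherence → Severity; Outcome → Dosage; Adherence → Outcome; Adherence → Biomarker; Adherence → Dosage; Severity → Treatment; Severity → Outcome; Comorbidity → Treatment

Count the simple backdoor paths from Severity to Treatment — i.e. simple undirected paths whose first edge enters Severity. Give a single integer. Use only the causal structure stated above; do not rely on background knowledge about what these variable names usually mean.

A backdoor path from Severity to Treatment is any simple undirected path whose first edge points into Severity (i.e. leaves Severity via a parent).
Parents of Severity: {Adherence, Comorbidity}.
Enumerating:
  P1: Severity <- Comorbidity -> Treatment
  P2: Severity <- Adherence -> Outcome -> Dosage -> Biomarker <- Comorbidity -> Treatment
  P3: Severity <- Adherence -> Dosage -> Biomarker <- Comorbidity -> Treatment
  P4: Severity <- Adherence -> Biomarker <- Comorbidity -> Treatment
That exhausts the simple backdoor paths. Count: 4.

4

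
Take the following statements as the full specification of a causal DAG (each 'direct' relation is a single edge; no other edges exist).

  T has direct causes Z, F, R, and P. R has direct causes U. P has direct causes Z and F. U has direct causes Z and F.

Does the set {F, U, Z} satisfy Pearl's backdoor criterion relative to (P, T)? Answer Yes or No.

Backdoor paths from P to T (paths whose first edge points into P):
  P1: P <- Z -> U <- F -> T
  P2: P <- Z -> U -> R -> T
  P3: P <- Z -> T
  P4: P <- F -> U <- Z -> T
  P5: P <- F -> U -> R -> T
  P6: P <- F -> T
Condition 1 (no descendant of P in the set): holds — descendants of P are {T}; none are in {F, U, Z}.
Condition 2 (every backdoor path blocked by {F, U, Z}):
  P1: blocked at fork node Z ∈ conditioning set.
  P2: blocked at fork node Z ∈ conditioning set.
  P3: blocked at fork node Z ∈ conditioning set.
  P4: blocked at fork node F ∈ conditioning set.
  P5: blocked at fork node F ∈ conditioning set.
  P6: blocked at fork node F ∈ conditioning set.
{F, U, Z} satisfies the backdoor criterion.

Yes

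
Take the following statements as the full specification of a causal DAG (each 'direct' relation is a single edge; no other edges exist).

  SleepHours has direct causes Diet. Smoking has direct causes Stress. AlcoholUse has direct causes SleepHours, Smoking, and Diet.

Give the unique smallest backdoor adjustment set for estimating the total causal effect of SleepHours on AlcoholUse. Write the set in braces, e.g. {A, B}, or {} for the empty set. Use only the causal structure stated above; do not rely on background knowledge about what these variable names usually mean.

{Diet}

Variables eligible for adjustment (non-descendants of SleepHours, excluding SleepHours and AlcoholUse): {Diet, Smoking, Stress}.
Backdoor paths from SleepHours to AlcoholUse:
  P1: SleepHours <- Diet -> AlcoholUse
The empty set is not sufficient: P1 (SleepHours <- Diet -> AlcoholUse) has no collider blocking it and no conditioned non-collider, so it is open.
Try {Diet}:
  P1: blocked at fork node Diet ∈ conditioning set.
{Diet} contains no descendant of SleepHours and blocks every backdoor path.
No other singleton works — e.g. {Stress} leaves P1 open — so {Diet} is the unique smallest valid adjustment set.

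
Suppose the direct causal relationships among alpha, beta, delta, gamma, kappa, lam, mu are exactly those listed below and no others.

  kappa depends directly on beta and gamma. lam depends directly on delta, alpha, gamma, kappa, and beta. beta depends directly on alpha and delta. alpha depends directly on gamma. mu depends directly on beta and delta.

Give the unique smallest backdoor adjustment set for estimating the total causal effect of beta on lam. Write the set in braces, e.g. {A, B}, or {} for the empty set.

Variables eligible for adjustment (non-descendants of beta, excluding beta and lam): {alpha, delta, gamma}.
Backdoor paths from beta to lam:
  P1: beta <- alpha <- gamma -> kappa -> lam
  P2: beta <- alpha <- gamma -> lam
  P3: beta <- alpha -> lam
  P4: beta <- delta -> lam
The empty set is not sufficient: P1 (beta <- alpha <- gamma -> kappa -> lam) has no collider blocking it and no conditioned non-collider, so it is open.
Try {alpha, delta}:
  P1: blocked at chain node alpha ∈ conditioning set.
  P2: blocked at chain node alpha ∈ conditioning set.
  P3: blocked at fork node alpha ∈ conditioning set.
  P4: blocked at fork node delta ∈ conditioning set.
{alpha, delta} contains no descendant of beta and blocks every backdoor path.
Every element of {alpha, delta} is needed (dropping alpha leaves P1 open; dropping delta leaves P4 open), so no proper subset is valid.
Among all size-2 subsets of the eligible variables, only {alpha, delta} blocks every backdoor path, so it is the unique smallest valid adjustment set.

{alpha, delta}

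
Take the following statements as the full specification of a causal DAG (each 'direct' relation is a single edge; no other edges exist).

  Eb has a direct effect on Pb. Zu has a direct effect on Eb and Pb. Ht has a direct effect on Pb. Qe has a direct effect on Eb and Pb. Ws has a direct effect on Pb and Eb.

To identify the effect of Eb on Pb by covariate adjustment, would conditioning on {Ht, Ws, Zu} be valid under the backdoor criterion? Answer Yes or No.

No

Backdoor paths from Eb to Pb (paths whose first edge points into Eb):
  P1: Eb <- Ws -> Pb
  P2: Eb <- Zu -> Pb
  P3: Eb <- Qe -> Pb
Condition 1 (no descendant of Eb in the set): holds — descendants of Eb are {Pb}; none are in {Ht, Ws, Zu}.
Condition 2 (every backdoor path blocked by {Ht, Ws, Zu}):
  P1: blocked at fork node Ws ∈ conditioning set.
  P2: blocked at fork node Zu ∈ conditioning set.
  P3: open — no interior node is in the conditioning set.
{Ht, Ws, Zu} does not satisfy the backdoor criterion.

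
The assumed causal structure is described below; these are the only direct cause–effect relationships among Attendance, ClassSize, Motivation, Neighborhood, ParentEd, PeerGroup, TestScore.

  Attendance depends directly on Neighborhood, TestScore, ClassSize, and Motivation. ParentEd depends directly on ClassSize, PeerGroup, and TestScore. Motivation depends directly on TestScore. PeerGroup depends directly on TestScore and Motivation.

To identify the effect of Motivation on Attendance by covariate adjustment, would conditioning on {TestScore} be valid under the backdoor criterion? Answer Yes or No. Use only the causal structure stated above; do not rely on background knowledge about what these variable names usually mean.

Yes

Backdoor paths from Motivation to Attendance (paths whose first edge points into Motivation):
  P1: Motivation <- TestScore -> PeerGroup -> ParentEd <- ClassSize -> Attendance
  P2: Motivation <- TestScore -> Attendance
  P3: Motivation <- TestScore -> ParentEd <- ClassSize -> Attendance
Condition 1 (no descendant of Motivation in the set): holds — descendants of Motivation are {Attendance, ParentEd, PeerGroup}; none are in {TestScore}.
Condition 2 (every backdoor path blocked by {TestScore}):
  P1: blocked at fork node TestScore ∈ conditioning set.
  P2: blocked at fork node TestScore ∈ conditioning set.
  P3: blocked at fork node TestScore ∈ conditioning set.
{TestScore} satisfies the backdoor criterion.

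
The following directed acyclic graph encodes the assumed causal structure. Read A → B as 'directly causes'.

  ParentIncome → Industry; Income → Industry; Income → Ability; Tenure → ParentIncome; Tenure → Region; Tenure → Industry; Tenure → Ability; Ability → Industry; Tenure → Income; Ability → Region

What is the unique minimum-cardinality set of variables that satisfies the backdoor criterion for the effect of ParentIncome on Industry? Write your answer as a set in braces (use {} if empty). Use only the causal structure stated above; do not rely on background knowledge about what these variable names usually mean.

{Tenure}

Variables eligible for adjustment (non-descendants of ParentIncome, excluding ParentIncome and Industry): {Ability, Income, Region, Tenure}.
Backdoor paths from ParentIncome to Industry:
  P1: ParentIncome <- Tenure -> Income -> Ability -> Industry
  P2: ParentIncome <- Tenure -> Income -> Industry
  P3: ParentIncome <- Tenure -> Ability <- Income -> Industry
  P4: ParentIncome <- Tenure -> Ability -> Industry
  P5: ParentIncome <- Tenure -> Region <- Ability <- Income -> Industry
  P6: ParentIncome <- Tenure -> Region <- Ability -> Industry
  P7: ParentIncome <- Tenure -> Industry
The empty set is not sufficient: P1 (ParentIncome <- Tenure -> Income -> Ability -> Industry) has no collider blocking it and no conditioned non-collider, so it is open.
Try {Tenure}:
  P1: blocked at fork node Tenure ∈ conditioning set.
  P2: blocked at fork node Tenure ∈ conditioning set.
  P3: blocked at fork node Tenure ∈ conditioning set.
  P4: blocked at fork node Tenure ∈ conditioning set.
  P5: blocked at fork node Tenure ∈ conditioning set.
  P6: blocked at fork node Tenure ∈ conditioning set.
  P7: blocked at fork node Tenure ∈ conditioning set.
{Tenure} contains no descendant of ParentIncome and blocks every backdoor path.
No other singleton works — e.g. {Income} leaves P4 open — so {Tenure} is the unique smallest valid adjustment set.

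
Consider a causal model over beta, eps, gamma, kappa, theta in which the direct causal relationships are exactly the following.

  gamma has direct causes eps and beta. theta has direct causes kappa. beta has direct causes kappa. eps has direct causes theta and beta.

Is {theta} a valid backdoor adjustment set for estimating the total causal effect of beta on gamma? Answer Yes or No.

Yes

Backdoor paths from beta to gamma (paths whose first edge points into beta):
  P1: beta <- kappa -> theta -> eps -> gamma
Condition 1 (no descendant of beta in the set): holds — descendants of beta are {eps, gamma}; none are in {theta}.
Condition 2 (every backdoor path blocked by {theta}):
  P1: blocked at chain node theta ∈ conditioning set.
{theta} satisfies the backdoor criterion.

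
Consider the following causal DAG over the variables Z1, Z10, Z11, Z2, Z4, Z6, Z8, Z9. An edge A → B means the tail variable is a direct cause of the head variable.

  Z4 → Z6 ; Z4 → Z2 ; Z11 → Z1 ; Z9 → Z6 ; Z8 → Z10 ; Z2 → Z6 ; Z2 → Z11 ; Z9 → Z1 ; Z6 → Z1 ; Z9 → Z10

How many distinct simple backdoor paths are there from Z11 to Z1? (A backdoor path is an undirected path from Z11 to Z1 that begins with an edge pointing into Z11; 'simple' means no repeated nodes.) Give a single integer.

4

A backdoor path from Z11 to Z1 is any simple undirected path whose first edge points into Z11 (i.e. leaves Z11 via a parent).
Parents of Z11: {Z2}.
Enumerating:
  P1: Z11 <- Z2 <- Z4 -> Z6 <- Z9 -> Z1
  P2: Z11 <- Z2 <- Z4 -> Z6 -> Z1
  P3: Z11 <- Z2 -> Z6 <- Z9 -> Z1
  P4: Z11 <- Z2 -> Z6 -> Z1
That exhausts the simple backdoor paths. Count: 4.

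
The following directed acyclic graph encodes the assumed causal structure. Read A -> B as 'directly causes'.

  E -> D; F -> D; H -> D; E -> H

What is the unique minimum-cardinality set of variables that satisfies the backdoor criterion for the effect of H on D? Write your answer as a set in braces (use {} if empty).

Variables eligible for adjustment (non-descendants of H, excluding H and D): {E, F}.
Backdoor paths from H to D:
  P1: H <- E -> D
The empty set is not sufficient: P1 (H <- E -> D) has no collider blocking it and no conditioned non-collider, so it is open.
Try {E}:
  P1: blocked at fork node E ∈ conditioning set.
{E} contains no descendant of H and blocks every backdoor path.
No other singleton works — e.g. {F} leaves P1 open — so {E} is the unique smallest valid adjustment set.

{E}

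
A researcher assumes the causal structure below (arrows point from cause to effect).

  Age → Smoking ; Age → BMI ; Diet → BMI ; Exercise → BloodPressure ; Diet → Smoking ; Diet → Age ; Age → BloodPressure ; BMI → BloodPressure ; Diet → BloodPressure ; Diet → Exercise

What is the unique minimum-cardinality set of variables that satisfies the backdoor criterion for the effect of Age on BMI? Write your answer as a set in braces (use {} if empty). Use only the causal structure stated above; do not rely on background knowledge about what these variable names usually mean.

Variables eligible for adjustment (non-descendants of Age, excluding Age and BMI): {Diet, Exercise}.
Backdoor paths from Age to BMI:
  P1: Age <- Diet -> BMI
  P2: Age <- Diet -> Exercise -> BloodPressure <- BMI
  P3: Age <- Diet -> BloodPressure <- BMI
The empty set is not sufficient: P1 (Age <- Diet -> BMI) has no collider blocking it and no conditioned non-collider, so it is open.
Try {Diet}:
  P1: blocked at fork node Diet ∈ conditioning set.
  P2: blocked at fork node Diet ∈ conditioning set.
  P3: blocked at fork node Diet ∈ conditioning set.
{Diet} contains no descendant of Age and blocks every backdoor path.
No other singleton works — e.g. {Exercise} leaves P1 open — so {Diet} is the unique smallest valid adjustment set.

{Diet}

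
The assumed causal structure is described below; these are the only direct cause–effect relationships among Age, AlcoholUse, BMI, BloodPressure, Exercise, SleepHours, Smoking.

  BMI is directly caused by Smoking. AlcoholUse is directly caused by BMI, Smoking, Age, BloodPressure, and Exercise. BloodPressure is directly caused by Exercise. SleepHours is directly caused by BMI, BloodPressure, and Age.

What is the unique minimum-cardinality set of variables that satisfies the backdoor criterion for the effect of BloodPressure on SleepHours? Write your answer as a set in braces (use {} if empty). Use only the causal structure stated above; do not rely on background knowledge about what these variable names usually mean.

Variables eligible for adjustment (non-descendants of BloodPressure, excluding BloodPressure and SleepHours): {Age, BMI, Exercise, Smoking}.
Backdoor paths from BloodPressure to SleepHours:
  P1: BloodPressure <- Exercise -> AlcoholUse <- Smoking -> BMI -> SleepHours
  P2: BloodPressure <- Exercise -> AlcoholUse <- Age -> SleepHours
  P3: BloodPressure <- Exercise -> AlcoholUse <- BMI -> SleepHours
Each backdoor path contains an unconditioned collider, so every path is already blocked with the empty conditioning set:
  P1: blocked at collider AlcoholUse (neither it nor any descendant is in the conditioning set).
  P2: blocked at collider AlcoholUse (neither it nor any descendant is in the conditioning set).
  P3: blocked at collider AlcoholUse (neither it nor any descendant is in the conditioning set).
The empty set is therefore the unique smallest valid set.

{}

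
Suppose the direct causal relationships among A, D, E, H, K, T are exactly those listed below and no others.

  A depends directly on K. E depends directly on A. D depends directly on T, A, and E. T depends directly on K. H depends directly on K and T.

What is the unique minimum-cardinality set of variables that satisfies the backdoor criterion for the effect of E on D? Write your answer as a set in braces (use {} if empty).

{A}

Variables eligible for adjustment (non-descendants of E, excluding E and D): {A, H, K, T}.
Backdoor paths from E to D:
  P1: E <- A <- K -> T -> D
  P2: E <- A <- K -> H <- T -> D
  P3: E <- A -> D
The empty set is not sufficient: P1 (E <- A <- K -> T -> D) has no collider blocking it and no conditioned non-collider, so it is open.
Try {A}:
  P1: blocked at chain node A ∈ conditioning set.
  P2: blocked at chain node A ∈ conditioning set.
  P3: blocked at fork node A ∈ conditioning set.
{A} contains no descendant of E and blocks every backdoor path.
No other singleton works — e.g. {K} leaves P3 open — so {A} is the unique smallest valid adjustment set.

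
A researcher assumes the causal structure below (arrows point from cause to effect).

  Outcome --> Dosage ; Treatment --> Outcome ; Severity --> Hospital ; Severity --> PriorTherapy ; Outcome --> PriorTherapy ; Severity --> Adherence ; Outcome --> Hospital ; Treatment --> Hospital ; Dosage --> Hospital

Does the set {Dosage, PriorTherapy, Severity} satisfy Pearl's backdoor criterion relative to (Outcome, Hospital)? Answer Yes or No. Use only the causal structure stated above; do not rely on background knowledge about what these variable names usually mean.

No

Backdoor paths from Outcome to Hospital (paths whose first edge points into Outcome):
  P1: Outcome <- Treatment -> Hospital
Condition 1 (no descendant of Outcome in the set): FAILS — Dosage and PriorTherapy are descendants of Outcome.
Condition 2 (every backdoor path blocked by {Dosage, PriorTherapy, Severity}):
  P1: open — no interior node is in the conditioning set.
{Dosage, PriorTherapy, Severity} does not satisfy the backdoor criterion.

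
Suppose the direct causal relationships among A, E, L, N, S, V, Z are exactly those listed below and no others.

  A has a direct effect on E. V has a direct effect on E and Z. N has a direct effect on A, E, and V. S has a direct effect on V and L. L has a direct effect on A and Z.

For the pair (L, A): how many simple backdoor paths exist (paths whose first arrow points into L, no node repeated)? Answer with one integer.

A backdoor path from L to A is any simple undirected path whose first edge points into L (i.e. leaves L via a parent).
Parents of L: {S}.
Enumerating:
  P1: L <- S -> V <- N -> A
  P2: L <- S -> V <- N -> E <- A
  P3: L <- S -> V -> E <- N -> A
  P4: L <- S -> V -> E <- A
That exhausts the simple backdoor paths. Count: 4.

4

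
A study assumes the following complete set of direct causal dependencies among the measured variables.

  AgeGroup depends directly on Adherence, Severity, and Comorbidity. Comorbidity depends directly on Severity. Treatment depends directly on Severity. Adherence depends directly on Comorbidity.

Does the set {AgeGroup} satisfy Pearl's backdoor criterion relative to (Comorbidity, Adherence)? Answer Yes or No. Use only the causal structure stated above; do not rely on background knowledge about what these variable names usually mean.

Backdoor paths from Comorbidity to Adherence (paths whose first edge points into Comorbidity):
  P1: Comorbidity <- Severity -> AgeGroup <- Adherence
Condition 1 (no descendant of Comorbidity in the set): FAILS — AgeGroup is a descendant of Comorbidity.
Condition 2 (every backdoor path blocked by {AgeGroup}):
  P1: open — collider(s) AgeGroup are conditioned on (or have a conditioned descendant) and no non-collider on the path is in the set.
{AgeGroup} does not satisfy the backdoor criterion.

No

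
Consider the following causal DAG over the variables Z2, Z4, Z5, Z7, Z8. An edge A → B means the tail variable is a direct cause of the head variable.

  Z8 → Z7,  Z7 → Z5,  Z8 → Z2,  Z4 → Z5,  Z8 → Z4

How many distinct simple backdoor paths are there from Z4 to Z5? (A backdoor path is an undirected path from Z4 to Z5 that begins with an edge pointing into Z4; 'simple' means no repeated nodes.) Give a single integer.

A backdoor path from Z4 to Z5 is any simple undirected path whose first edge points into Z4 (i.e. leaves Z4 via a parent).
Parents of Z4: {Z8}.
Enumerating:
  P1: Z4 <- Z8 -> Z7 -> Z5
That exhausts the simple backdoor paths. Count: 1.

1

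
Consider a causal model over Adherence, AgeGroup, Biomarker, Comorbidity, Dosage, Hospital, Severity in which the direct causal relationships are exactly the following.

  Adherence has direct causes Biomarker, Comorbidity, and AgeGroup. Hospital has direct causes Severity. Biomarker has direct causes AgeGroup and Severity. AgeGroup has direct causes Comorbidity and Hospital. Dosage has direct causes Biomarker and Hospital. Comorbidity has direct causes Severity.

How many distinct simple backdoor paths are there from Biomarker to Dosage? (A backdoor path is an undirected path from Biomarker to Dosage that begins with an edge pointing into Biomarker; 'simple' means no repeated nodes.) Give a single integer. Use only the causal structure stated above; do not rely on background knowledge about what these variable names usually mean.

A backdoor path from Biomarker to Dosage is any simple undirected path whose first edge points into Biomarker (i.e. leaves Biomarker via a parent).
Parents of Biomarker: {AgeGroup, Severity}.
Enumerating:
  P1: Biomarker <- Severity -> Comorbidity -> AgeGroup <- Hospital -> Dosage
  P2: Biomarker <- Severity -> Comorbidity -> Adherence <- AgeGroup <- Hospital -> Dosage
  P3: Biomarker <- Severity -> Hospital -> Dosage
  P4: Biomarker <- AgeGroup <- Comorbidity <- Severity -> Hospital -> Dosage
  P5: Biomarker <- AgeGroup <- Hospital -> Dosage
  P6: Biomarker <- AgeGroup -> Adherence <- Comorbidity <- Severity -> Hospital -> Dosage
That exhausts the simple backdoor paths. Count: 6.

6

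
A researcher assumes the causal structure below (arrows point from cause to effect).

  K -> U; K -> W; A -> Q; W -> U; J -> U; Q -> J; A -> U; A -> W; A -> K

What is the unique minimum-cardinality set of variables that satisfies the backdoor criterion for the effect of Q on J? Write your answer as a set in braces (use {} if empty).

Variables eligible for adjustment (non-descendants of Q, excluding Q and J): {A, K, W}.
Backdoor paths from Q to J:
  P1: Q <- A -> K -> W -> U <- J
  P2: Q <- A -> K -> U <- J
  P3: Q <- A -> W <- K -> U <- J
  P4: Q <- A -> W -> U <- J
  P5: Q <- A -> U <- J
Each backdoor path contains an unconditioned collider, so every path is already blocked with the empty conditioning set:
  P1: blocked at collider U (neither it nor any descendant is in the conditioning set).
  P2: blocked at collider U (neither it nor any descendant is in the conditioning set).
  P3: blocked at collider W (neither it nor any descendant is in the conditioning set).
  P4: blocked at collider U (neither it nor any descendant is in the conditioning set).
  P5: blocked at collider U (neither it nor any descendant is in the conditioning set).
The empty set is therefore the unique smallest valid set.

{}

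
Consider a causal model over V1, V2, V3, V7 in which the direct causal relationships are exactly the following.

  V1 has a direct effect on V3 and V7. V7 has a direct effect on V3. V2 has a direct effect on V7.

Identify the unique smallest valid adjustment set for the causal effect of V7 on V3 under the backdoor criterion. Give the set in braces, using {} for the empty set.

Variables eligible for adjustment (non-descendants of V7, excluding V7 and V3): {V1, V2}.
Backdoor paths from V7 to V3:
  P1: V7 <- V1 -> V3
The empty set is not sufficient: P1 (V7 <- V1 -> V3) has no collider blocking it and no conditioned non-collider, so it is open.
Try {V1}:
  P1: blocked at fork node V1 ∈ conditioning set.
{V1} contains no descendant of V7 and blocks every backdoor path.
No other singleton works — e.g. {V2} leaves P1 open — so {V1} is the unique smallest valid adjustment set.

{V1}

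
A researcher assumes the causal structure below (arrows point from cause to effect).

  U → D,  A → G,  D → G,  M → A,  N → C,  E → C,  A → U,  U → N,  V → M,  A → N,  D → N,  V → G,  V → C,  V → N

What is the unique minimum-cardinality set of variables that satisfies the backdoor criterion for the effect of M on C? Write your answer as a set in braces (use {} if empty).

{V}

Variables eligible for adjustment (non-descendants of M, excluding M and C): {E, V}.
Backdoor paths from M to C:
  P1: M <- V -> N -> C
  P2: M <- V -> C
  P3: M <- V -> G <- A -> U -> D -> N -> C
  P4: M <- V -> G <- A -> U -> N -> C
  P5: M <- V -> G <- A -> N -> C
  P6: M <- V -> G <- D <- U <- A -> N -> C
  P7: M <- V -> G <- D <- U -> N -> C
  P8: M <- V -> G <- D -> N -> C
The empty set is not sufficient: P1 (M <- V -> N -> C) has no collider blocking it and no conditioned non-collider, so it is open.
Try {V}:
  P1: blocked at fork node V ∈ conditioning set.
  P2: blocked at fork node V ∈ conditioning set.
  P3: blocked at fork node V ∈ conditioning set.
  P4: blocked at fork node V ∈ conditioning set.
  P5: blocked at fork node V ∈ conditioning set.
  P6: blocked at fork node V ∈ conditioning set.
  P7: blocked at fork node V ∈ conditioning set.
  P8: blocked at fork node V ∈ conditioning set.
{V} contains no descendant of M and blocks every backdoor path.
No other singleton works — e.g. {E} leaves P1 open — so {V} is the unique smallest valid adjustment set.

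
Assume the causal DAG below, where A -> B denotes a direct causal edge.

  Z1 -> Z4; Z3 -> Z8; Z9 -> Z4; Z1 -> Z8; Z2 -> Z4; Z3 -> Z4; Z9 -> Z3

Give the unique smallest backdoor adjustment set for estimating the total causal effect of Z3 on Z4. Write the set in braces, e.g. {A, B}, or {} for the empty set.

Variables eligible for adjustment (non-descendants of Z3, excluding Z3 and Z4): {Z1, Z2, Z9}.
Backdoor paths from Z3 to Z4:
  P1: Z3 <- Z9 -> Z4
The empty set is not sufficient: P1 (Z3 <- Z9 -> Z4) has no collider blocking it and no conditioned non-collider, so it is open.
Try {Z9}:
  P1: blocked at fork node Z9 ∈ conditioning set.
{Z9} contains no descendant of Z3 and blocks every backdoor path.
No other singleton works — e.g. {Z1} leaves P1 open — so {Z9} is the unique smallest valid adjustment set.

{Z9}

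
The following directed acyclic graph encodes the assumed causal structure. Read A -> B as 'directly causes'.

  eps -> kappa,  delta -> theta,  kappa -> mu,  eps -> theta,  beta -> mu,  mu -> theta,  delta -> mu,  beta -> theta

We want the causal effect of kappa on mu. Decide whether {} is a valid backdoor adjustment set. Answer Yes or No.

Yes

Backdoor paths from kappa to mu (paths whose first edge points into kappa):
  P1: kappa <- eps -> theta <- beta -> mu
  P2: kappa <- eps -> theta <- delta -> mu
  P3: kappa <- eps -> theta <- mu
Condition 1 (no descendant of kappa in the set): holds — descendants of kappa are {mu, theta}; none are in {}.
Condition 2 (every backdoor path blocked by {}):
  P1: blocked at collider theta (neither it nor any descendant is in the conditioning set).
  P2: blocked at collider theta (neither it nor any descendant is in the conditioning set).
  P3: blocked at collider theta (neither it nor any descendant is in the conditioning set).
{} satisfies the backdoor criterion.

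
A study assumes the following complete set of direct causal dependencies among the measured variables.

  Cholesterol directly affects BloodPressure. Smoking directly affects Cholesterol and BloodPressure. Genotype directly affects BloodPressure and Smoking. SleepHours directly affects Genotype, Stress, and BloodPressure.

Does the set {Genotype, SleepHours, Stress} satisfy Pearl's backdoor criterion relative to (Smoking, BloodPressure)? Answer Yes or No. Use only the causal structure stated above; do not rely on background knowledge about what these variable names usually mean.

Backdoor paths from Smoking to BloodPressure (paths whose first edge points into Smoking):
  P1: Smoking <- Genotype <- SleepHours -> BloodPressure
  P2: Smoking <- Genotype -> BloodPressure
Condition 1 (no descendant of Smoking in the set): holds — descendants of Smoking are {BloodPressure, Cholesterol}; none are in {Genotype, SleepHours, Stress}.
Condition 2 (every backdoor path blocked by {Genotype, SleepHours, Stress}):
  P1: blocked at chain node Genotype ∈ conditioning set.
  P2: blocked at fork node Genotype ∈ conditioning set.
{Genotype, SleepHours, Stress} satisfies the backdoor criterion.

Yes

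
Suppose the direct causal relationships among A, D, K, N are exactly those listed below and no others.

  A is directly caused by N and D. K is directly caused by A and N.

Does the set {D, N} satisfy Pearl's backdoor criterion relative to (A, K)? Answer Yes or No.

Backdoor paths from A to K (paths whose first edge points into A):
  P1: A <- N -> K
Condition 1 (no descendant of A in the set): holds — descendants of A are {K}; none are in {D, N}.
Condition 2 (every backdoor path blocked by {D, N}):
  P1: blocked at fork node N ∈ conditioning set.
{D, N} satisfies the backdoor criterion.

Yes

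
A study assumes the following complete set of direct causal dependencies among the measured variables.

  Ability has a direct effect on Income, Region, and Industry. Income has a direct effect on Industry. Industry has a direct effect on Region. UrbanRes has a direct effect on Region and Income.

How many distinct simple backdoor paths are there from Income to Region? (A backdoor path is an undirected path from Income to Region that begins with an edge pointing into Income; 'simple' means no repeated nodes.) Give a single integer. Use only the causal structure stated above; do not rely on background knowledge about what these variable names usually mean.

3

A backdoor path from Income to Region is any simple undirected path whose first edge points into Income (i.e. leaves Income via a parent).
Parents of Income: {Ability, UrbanRes}.
Enumerating:
  P1: Income <- Ability -> Industry -> Region
  P2: Income <- Ability -> Region
  P3: Income <- UrbanRes -> Region
That exhausts the simple backdoor paths. Count: 3.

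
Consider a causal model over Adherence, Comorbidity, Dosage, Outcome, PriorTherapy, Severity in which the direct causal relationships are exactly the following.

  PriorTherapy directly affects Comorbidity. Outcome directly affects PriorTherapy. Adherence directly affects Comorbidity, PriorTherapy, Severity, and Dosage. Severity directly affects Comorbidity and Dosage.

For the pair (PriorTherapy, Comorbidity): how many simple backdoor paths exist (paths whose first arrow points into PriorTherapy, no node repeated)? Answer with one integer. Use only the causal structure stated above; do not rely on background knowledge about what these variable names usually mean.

A backdoor path from PriorTherapy to Comorbidity is any simple undirected path whose first edge points into PriorTherapy (i.e. leaves PriorTherapy via a parent).
Parents of PriorTherapy: {Adherence, Outcome}.
Enumerating:
  P1: PriorTherapy <- Adherence -> Severity -> Comorbidity
  P2: PriorTherapy <- Adherence -> Comorbidity
  P3: PriorTherapy <- Adherence -> Dosage <- Severity -> Comorbidity
That exhausts the simple backdoor paths. Count: 3.

3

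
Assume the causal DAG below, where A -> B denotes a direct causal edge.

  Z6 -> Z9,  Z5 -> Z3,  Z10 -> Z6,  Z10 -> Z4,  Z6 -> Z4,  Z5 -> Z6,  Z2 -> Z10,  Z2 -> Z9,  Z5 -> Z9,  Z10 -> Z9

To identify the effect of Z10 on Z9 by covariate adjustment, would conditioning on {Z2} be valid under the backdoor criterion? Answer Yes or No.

Yes

Backdoor paths from Z10 to Z9 (paths whose first edge points into Z10):
  P1: Z10 <- Z2 -> Z9
Condition 1 (no descendant of Z10 in the set): holds — descendants of Z10 are {Z4, Z6, Z9}; none are in {Z2}.
Condition 2 (every backdoor path blocked by {Z2}):
  P1: blocked at fork node Z2 ∈ conditioning set.
{Z2} satisfies the backdoor criterion.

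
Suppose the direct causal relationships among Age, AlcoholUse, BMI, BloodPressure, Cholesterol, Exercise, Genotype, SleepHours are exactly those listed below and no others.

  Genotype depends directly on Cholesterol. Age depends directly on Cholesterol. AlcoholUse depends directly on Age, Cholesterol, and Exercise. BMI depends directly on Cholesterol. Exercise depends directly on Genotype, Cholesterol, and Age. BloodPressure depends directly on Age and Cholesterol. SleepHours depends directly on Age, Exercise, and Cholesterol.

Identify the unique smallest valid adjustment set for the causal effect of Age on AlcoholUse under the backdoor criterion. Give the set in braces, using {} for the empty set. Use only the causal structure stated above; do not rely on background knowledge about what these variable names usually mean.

Variables eligible for adjustment (non-descendants of Age, excluding Age and AlcoholUse): {BMI, Cholesterol, Genotype}.
Backdoor paths from Age to AlcoholUse:
  P1: Age <- Cholesterol -> Genotype -> Exercise -> AlcoholUse
  P2: Age <- Cholesterol -> Exercise -> AlcoholUse
  P3: Age <- Cholesterol -> AlcoholUse
  P4: Age <- Cholesterol -> SleepHours <- Exercise -> AlcoholUse
The empty set is not sufficient: P1 (Age <- Cholesterol -> Genotype -> Exercise -> AlcoholUse) has no collider blocking it and no conditioned non-collider, so it is open.
Try {Cholesterol}:
  P1: blocked at fork node Cholesterol ∈ conditioning set.
  P2: blocked at fork node Cholesterol ∈ conditioning set.
  P3: blocked at fork node Cholesterol ∈ conditioning set.
  P4: blocked at fork node Cholesterol ∈ conditioning set.
{Cholesterol} contains no descendant of Age and blocks every backdoor path.
No other singleton works — e.g. {Genotype} leaves P2 open — so {Cholesterol} is the unique smallest valid adjustment set.

{Cholesterol}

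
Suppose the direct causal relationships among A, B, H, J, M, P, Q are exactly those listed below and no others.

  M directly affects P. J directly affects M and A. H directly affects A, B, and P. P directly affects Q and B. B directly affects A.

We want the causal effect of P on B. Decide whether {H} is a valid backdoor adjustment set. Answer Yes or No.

Yes

Backdoor paths from P to B (paths whose first edge points into P):
  P1: P <- M <- J -> A <- H -> B
  P2: P <- M <- J -> A <- B
  P3: P <- H -> B
  P4: P <- H -> A <- B
Condition 1 (no descendant of P in the set): holds — descendants of P are {A, B, Q}; none are in {H}.
Condition 2 (every backdoor path blocked by {H}):
  P1: blocked at collider A (neither it nor any descendant is in the conditioning set).
  P2: blocked at collider A (neither it nor any descendant is in the conditioning set).
  P3: blocked at fork node H ∈ conditioning set.
  P4: blocked at fork node H ∈ conditioning set.
{H} satisfies the backdoor criterion.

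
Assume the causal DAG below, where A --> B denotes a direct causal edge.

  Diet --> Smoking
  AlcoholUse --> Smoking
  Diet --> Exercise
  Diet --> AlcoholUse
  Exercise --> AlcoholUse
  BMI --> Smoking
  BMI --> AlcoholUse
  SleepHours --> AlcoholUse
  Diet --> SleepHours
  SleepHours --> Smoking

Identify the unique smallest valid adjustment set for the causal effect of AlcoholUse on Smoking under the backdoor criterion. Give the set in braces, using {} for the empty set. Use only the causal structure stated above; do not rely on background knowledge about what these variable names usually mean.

Variables eligible for adjustment (non-descendants of AlcoholUse, excluding AlcoholUse and Smoking): {BMI, Diet, Exercise, SleepHours}.
Backdoor paths from AlcoholUse to Smoking:
  P1: AlcoholUse <- Diet -> SleepHours -> Smoking
  P2: AlcoholUse <- Diet -> Smoking
  P3: AlcoholUse <- SleepHours <- Diet -> Smoking
  P4: AlcoholUse <- SleepHours -> Smoking
  P5: AlcoholUse <- Exercise <- Diet -> SleepHours -> Smoking
  P6: AlcoholUse <- Exercise <- Diet -> Smoking
  P7: AlcoholUse <- BMI -> Smoking
The empty set is not sufficient: P1 (AlcoholUse <- Diet -> SleepHours -> Smoking) has no collider blocking it and no conditioned non-collider, so it is open.
Try {BMI, Diet, SleepHours}:
  P1: blocked at fork node Diet ∈ conditioning set.
  P2: blocked at fork node Diet ∈ conditioning set.
  P3: blocked at chain node SleepHours ∈ conditioning set.
  P4: blocked at fork node SleepHours ∈ conditioning set.
  P5: blocked at fork node Diet ∈ conditioning set.
  P6: blocked at fork node Diet ∈ conditioning set.
  P7: blocked at fork node BMI ∈ conditioning set.
{BMI, Diet, SleepHours} contains no descendant of AlcoholUse and blocks every backdoor path.
Every element of {BMI, Diet, SleepHours} is needed (dropping BMI leaves P7 open; dropping Diet leaves P2 open; dropping SleepHours leaves P4 open), so no proper subset is valid.
Among all size-3 subsets of the eligible variables, only {BMI, Diet, SleepHours} blocks every backdoor path, so it is the unique smallest valid adjustment set.

{BMI, Diet, SleepHours}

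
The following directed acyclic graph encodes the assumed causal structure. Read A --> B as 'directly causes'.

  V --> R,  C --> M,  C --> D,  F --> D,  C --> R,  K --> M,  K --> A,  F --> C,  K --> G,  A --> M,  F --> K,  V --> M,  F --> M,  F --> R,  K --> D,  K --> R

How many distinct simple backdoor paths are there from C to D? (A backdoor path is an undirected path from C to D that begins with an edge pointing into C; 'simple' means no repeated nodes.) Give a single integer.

A backdoor path from C to D is any simple undirected path whose first edge points into C (i.e. leaves C via a parent).
Parents of C: {F}.
Enumerating:
  P1: C <- F -> K -> D
  P2: C <- F -> R <- K -> D
  P3: C <- F -> R <- V -> M <- K -> D
  P4: C <- F -> R <- V -> M <- A <- K -> D
  P5: C <- F -> D
  P6: C <- F -> M <- K -> D
  P7: C <- F -> M <- A <- K -> D
  P8: C <- F -> M <- V -> R <- K -> D
That exhausts the simple backdoor paths. Count: 8.

8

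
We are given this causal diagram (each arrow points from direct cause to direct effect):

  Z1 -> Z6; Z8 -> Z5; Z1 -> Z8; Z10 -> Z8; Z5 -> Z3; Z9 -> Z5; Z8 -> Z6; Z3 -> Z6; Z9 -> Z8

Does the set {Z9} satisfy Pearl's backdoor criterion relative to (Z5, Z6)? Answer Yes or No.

No

Backdoor paths from Z5 to Z6 (paths whose first edge points into Z5):
  P1: Z5 <- Z9 -> Z8 <- Z1 -> Z6
  P2: Z5 <- Z9 -> Z8 -> Z6
  P3: Z5 <- Z8 <- Z1 -> Z6
  P4: Z5 <- Z8 -> Z6
Condition 1 (no descendant of Z5 in the set): holds — descendants of Z5 are {Z3, Z6}; none are in {Z9}.
Condition 2 (every backdoor path blocked by {Z9}):
  P1: blocked at fork node Z9 ∈ conditioning set.
  P2: blocked at fork node Z9 ∈ conditioning set.
  P3: open — no interior node is in the conditioning set.
  P4: open — no interior node is in the conditioning set.
{Z9} does not satisfy the backdoor criterion.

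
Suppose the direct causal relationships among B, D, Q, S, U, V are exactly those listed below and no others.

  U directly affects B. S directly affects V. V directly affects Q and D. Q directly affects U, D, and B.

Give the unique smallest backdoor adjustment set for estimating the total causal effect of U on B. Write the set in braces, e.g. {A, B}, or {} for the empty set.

{Q}

Variables eligible for adjustment (non-descendants of U, excluding U and B): {D, Q, S, V}.
Backdoor paths from U to B:
  P1: U <- Q -> B
The empty set is not sufficient: P1 (U <- Q -> B) has no collider blocking it and no conditioned non-collider, so it is open.
Try {Q}:
  P1: blocked at fork node Q ∈ conditioning set.
{Q} contains no descendant of U and blocks every backdoor path.
No other singleton works — e.g. {S} leaves P1 open — so {Q} is the unique smallest valid adjustment set.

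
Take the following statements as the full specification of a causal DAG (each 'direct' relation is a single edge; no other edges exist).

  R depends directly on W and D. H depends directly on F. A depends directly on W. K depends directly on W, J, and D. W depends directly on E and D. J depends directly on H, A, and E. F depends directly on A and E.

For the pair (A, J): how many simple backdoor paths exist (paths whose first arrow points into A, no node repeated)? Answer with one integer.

A backdoor path from A to J is any simple undirected path whose first edge points into A (i.e. leaves A via a parent).
Parents of A: {W}.
Enumerating:
  P1: A <- W <- D -> K <- J
  P2: A <- W <- E -> F -> H -> J
  P3: A <- W <- E -> J
  P4: A <- W -> K <- J
  P5: A <- W -> R <- D -> K <- J
That exhausts the simple backdoor paths. Count: 5.

5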